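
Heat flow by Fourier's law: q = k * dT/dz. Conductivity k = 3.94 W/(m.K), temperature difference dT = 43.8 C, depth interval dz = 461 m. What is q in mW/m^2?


q = k * dT / dz * 1000
= 3.94 * 43.8 / 461 * 1000
= 0.374343 * 1000
= 374.3427 mW/m^2

374.3427


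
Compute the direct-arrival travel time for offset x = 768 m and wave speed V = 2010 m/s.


t = x / V
= 768 / 2010
= 0.3821 s

0.3821


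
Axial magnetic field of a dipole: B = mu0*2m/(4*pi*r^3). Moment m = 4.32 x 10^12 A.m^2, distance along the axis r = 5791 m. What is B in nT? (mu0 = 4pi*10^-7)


m = 4.32 x 10^12 = 4320000000000 A.m^2
2m = 8640000000000 A.m^2
r^3 = 5791^3 = 194205128671
B = (4pi*10^-7) * 8640000000000 / (4*pi * 194205128671) * 1e9
= 10857344.210806 / 2440453622089.1 * 1e9
= 4448.9041 nT

4448.9041


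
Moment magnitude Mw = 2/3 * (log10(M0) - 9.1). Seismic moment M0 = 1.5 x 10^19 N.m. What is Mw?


log10(M0) = log10(1.5 x 10^19) = 19.1761
Mw = 2/3 * (19.1761 - 9.1)
= 2/3 * 10.0761
= 6.72

6.72


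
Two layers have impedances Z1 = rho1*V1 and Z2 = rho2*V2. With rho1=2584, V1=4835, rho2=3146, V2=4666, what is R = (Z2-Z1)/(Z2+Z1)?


Z1 = 2584 * 4835 = 12493640
Z2 = 3146 * 4666 = 14679236
R = (14679236 - 12493640) / (14679236 + 12493640) = 2185596 / 27172876 = 0.0804

0.0804


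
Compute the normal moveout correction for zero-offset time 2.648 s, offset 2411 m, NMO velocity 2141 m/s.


x/Vnmo = 2411/2141 = 1.126109
(x/Vnmo)^2 = 1.268122
t0^2 = 7.011904
sqrt(7.011904 + 1.268122) = 2.877503
dt = 2.877503 - 2.648 = 0.229503

0.229503


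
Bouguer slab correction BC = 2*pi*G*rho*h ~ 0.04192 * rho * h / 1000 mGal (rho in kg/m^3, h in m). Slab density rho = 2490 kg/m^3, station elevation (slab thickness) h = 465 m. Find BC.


BC = 0.04192 * rho * h / 1000
= 0.04192 * 2490 * 465 / 1000
= 48.5371 mGal

48.5371


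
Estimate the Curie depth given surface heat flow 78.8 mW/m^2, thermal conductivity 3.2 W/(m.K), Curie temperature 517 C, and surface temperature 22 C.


T_Curie - T_surf = 517 - 22 = 495 C
Convert q to W/m^2: 78.8 mW/m^2 = 0.0788 W/m^2
d = 495 * 3.2 / 0.0788 = 20101.52 m

20101.52


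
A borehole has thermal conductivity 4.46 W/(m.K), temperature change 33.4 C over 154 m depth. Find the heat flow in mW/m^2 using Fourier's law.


q = k * dT / dz * 1000
= 4.46 * 33.4 / 154 * 1000
= 0.967299 * 1000
= 967.2987 mW/m^2

967.2987


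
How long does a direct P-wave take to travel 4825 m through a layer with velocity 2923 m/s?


t = x / V
= 4825 / 2923
= 1.6507 s

1.6507


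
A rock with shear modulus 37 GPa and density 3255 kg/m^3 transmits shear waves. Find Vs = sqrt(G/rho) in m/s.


Convert G to Pa: G = 37e9 Pa
Compute G/rho = 37e9 / 3255 = 11367127.4962
Vs = sqrt(11367127.4962) = 3371.52 m/s

3371.52


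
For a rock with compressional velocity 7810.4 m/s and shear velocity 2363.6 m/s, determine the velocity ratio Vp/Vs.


Vp/Vs = 7810.4 / 2363.6
= 3.3045

3.3045


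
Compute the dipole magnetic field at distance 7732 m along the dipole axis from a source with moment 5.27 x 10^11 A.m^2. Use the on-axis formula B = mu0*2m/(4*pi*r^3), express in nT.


m = 5.27 x 10^11 = 527000000000 A.m^2
2m = 1054000000000 A.m^2
r^3 = 7732^3 = 462248527168
B = (4pi*10^-7) * 1054000000000 / (4*pi * 462248527168) * 1e9
= 1324495.462753 / 5808786308334.76 * 1e9
= 228.0159 nT

228.0159


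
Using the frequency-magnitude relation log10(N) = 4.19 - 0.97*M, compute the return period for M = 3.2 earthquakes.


log10(N) = 4.19 - 0.97*3.2 = 1.086
N = 10^1.086 = 12.189896
T = 1/N = 1/12.189896 = 0.082 years

0.082


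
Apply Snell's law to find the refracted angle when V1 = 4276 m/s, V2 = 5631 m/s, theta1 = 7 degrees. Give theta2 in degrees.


sin(theta1) = sin(7 deg) = 0.121869
sin(theta2) = V2/V1 * sin(theta1) = 5631/4276 * 0.121869 = 0.160488
theta2 = arcsin(0.160488) = 9.2352 degrees

9.2352


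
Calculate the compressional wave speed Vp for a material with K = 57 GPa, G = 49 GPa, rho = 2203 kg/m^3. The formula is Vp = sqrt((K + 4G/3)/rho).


First compute the effective modulus:
K + 4G/3 = 57e9 + 4*49e9/3 = 122333333333.33 Pa
Then divide by density:
122333333333.33 / 2203 = 55530337.4187 Pa/(kg/m^3)
Take the square root:
Vp = sqrt(55530337.4187) = 7451.87 m/s

7451.87


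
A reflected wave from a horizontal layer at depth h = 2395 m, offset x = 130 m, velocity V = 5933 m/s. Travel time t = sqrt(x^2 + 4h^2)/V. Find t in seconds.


x^2 + 4h^2 = 130^2 + 4*2395^2 = 16900 + 22944100 = 22961000
sqrt(22961000) = 4791.7638
t = 4791.7638 / 5933 = 0.8076 s

0.8076


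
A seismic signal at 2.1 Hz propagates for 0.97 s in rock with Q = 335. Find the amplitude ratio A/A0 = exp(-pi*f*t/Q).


pi*f*t/Q = pi*2.1*0.97/335 = 0.019103
A/A0 = exp(-0.019103) = 0.981079

0.981079


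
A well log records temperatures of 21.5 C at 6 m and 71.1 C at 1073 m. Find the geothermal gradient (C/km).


dT = 71.1 - 21.5 = 49.6 C
dz = 1073 - 6 = 1067 m
gradient = dT/dz * 1000 = 49.6/1067 * 1000 = 46.4855 C/km

46.4855


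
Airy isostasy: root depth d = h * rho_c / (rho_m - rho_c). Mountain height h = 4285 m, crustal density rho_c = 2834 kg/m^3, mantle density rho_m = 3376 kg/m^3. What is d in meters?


rho_m - rho_c = 3376 - 2834 = 542
d = 4285 * 2834 / 542
= 12143690 / 542
= 22405.33 m

22405.33


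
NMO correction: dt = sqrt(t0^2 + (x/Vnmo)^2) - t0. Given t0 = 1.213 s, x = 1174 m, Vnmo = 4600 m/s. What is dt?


x/Vnmo = 1174/4600 = 0.255217
(x/Vnmo)^2 = 0.065136
t0^2 = 1.471369
sqrt(1.471369 + 0.065136) = 1.239558
dt = 1.239558 - 1.213 = 0.026558

0.026558


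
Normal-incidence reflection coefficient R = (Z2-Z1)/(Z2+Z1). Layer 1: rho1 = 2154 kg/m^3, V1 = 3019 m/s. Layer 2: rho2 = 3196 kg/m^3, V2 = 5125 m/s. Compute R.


Z1 = 2154 * 3019 = 6502926
Z2 = 3196 * 5125 = 16379500
R = (16379500 - 6502926) / (16379500 + 6502926) = 9876574 / 22882426 = 0.4316

0.4316


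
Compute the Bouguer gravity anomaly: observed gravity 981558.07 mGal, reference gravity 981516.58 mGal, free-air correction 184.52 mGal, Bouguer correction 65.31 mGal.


BA = g_obs - g_ref + FAC - BC
= 981558.07 - 981516.58 + 184.52 - 65.31
= 160.7 mGal

160.7


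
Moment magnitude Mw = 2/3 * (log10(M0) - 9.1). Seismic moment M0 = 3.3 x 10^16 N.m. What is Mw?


log10(M0) = log10(3.3 x 10^16) = 16.5185
Mw = 2/3 * (16.5185 - 9.1)
= 2/3 * 7.4185
= 4.95

4.95


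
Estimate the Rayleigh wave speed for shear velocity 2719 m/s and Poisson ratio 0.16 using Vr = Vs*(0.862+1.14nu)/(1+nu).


Numerator factor = 0.862 + 1.14*0.16 = 1.0444
Denominator = 1 + 0.16 = 1.16
Vr = 2719 * 1.0444 / 1.16 = 2448.04 m/s

2448.04


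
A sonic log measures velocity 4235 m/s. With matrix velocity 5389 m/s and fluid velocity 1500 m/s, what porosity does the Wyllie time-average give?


1/V - 1/Vm = 1/4235 - 1/5389 = 5.056e-05
1/Vf - 1/Vm = 1/1500 - 1/5389 = 0.0004811
phi = 5.056e-05 / 0.0004811 = 0.1051

0.1051


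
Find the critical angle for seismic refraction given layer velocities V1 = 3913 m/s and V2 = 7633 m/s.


V1/V2 = 3913/7633 = 0.512642
theta_c = arcsin(0.512642) = 30.84 degrees

30.84


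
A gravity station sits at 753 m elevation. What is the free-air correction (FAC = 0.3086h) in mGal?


FAC = 0.3086 * h
= 0.3086 * 753
= 232.3758 mGal

232.3758


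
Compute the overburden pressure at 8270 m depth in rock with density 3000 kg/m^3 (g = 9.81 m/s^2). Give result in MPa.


P = rho * g * z / 1e6
= 3000 * 9.81 * 8270 / 1e6
= 243386100.0 / 1e6
= 243.3861 MPa

243.3861


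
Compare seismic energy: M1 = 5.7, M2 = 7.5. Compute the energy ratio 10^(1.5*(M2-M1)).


M2 - M1 = 7.5 - 5.7 = 1.8
1.5 * 1.8 = 2.7
ratio = 10^2.7 = 501.19

501.19


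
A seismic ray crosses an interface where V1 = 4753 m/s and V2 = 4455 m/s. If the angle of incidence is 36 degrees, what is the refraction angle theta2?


sin(theta1) = sin(36 deg) = 0.587785
sin(theta2) = V2/V1 * sin(theta1) = 4455/4753 * 0.587785 = 0.550933
theta2 = arcsin(0.550933) = 33.431 degrees

33.431


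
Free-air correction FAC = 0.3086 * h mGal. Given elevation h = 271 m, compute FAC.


FAC = 0.3086 * h
= 0.3086 * 271
= 83.6306 mGal

83.6306


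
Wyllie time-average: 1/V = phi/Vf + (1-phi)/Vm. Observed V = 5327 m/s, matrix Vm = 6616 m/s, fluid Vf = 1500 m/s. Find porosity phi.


1/V - 1/Vm = 1/5327 - 1/6616 = 3.657e-05
1/Vf - 1/Vm = 1/1500 - 1/6616 = 0.00051552
phi = 3.657e-05 / 0.00051552 = 0.0709

0.0709


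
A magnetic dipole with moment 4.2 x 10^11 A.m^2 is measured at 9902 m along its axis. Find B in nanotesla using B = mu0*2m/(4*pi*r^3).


m = 4.2 x 10^11 = 420000000000 A.m^2
2m = 840000000000 A.m^2
r^3 = 9902^3 = 970887178808
B = (4pi*10^-7) * 840000000000 / (4*pi * 970887178808) * 1e9
= 1055575.131606 / 12200528113630.93 * 1e9
= 86.5188 nT

86.5188


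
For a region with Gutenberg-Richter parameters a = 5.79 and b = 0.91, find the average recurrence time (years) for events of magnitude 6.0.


log10(N) = 5.79 - 0.91*6.0 = 0.33
N = 10^0.33 = 2.137962
T = 1/N = 1/2.137962 = 0.4677 years

0.4677


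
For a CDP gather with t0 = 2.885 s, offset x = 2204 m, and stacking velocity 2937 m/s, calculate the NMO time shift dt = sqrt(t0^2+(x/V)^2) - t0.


x/Vnmo = 2204/2937 = 0.750426
(x/Vnmo)^2 = 0.563139
t0^2 = 8.323225
sqrt(8.323225 + 0.563139) = 2.981
dt = 2.981 - 2.885 = 0.096

0.096


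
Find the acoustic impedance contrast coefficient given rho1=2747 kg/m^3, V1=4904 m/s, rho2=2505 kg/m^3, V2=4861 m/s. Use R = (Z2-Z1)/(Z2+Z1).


Z1 = 2747 * 4904 = 13471288
Z2 = 2505 * 4861 = 12176805
R = (12176805 - 13471288) / (12176805 + 13471288) = -1294483 / 25648093 = -0.0505

-0.0505


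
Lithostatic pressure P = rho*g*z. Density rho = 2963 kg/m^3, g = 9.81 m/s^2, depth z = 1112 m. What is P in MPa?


P = rho * g * z / 1e6
= 2963 * 9.81 * 1112 / 1e6
= 32322537.36 / 1e6
= 32.3225 MPa

32.3225


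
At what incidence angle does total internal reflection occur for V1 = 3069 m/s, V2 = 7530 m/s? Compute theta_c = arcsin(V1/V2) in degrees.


V1/V2 = 3069/7530 = 0.40757
theta_c = arcsin(0.40757) = 24.0523 degrees

24.0523


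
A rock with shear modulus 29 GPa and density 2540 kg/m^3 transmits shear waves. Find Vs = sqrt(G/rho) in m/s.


Convert G to Pa: G = 29e9 Pa
Compute G/rho = 29e9 / 2540 = 11417322.8346
Vs = sqrt(11417322.8346) = 3378.95 m/s

3378.95


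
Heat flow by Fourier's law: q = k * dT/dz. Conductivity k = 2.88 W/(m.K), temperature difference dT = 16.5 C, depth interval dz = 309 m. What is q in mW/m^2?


q = k * dT / dz * 1000
= 2.88 * 16.5 / 309 * 1000
= 0.153786 * 1000
= 153.7864 mW/m^2

153.7864


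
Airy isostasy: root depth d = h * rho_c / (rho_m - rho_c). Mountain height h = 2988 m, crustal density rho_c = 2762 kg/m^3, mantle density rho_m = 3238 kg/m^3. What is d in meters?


rho_m - rho_c = 3238 - 2762 = 476
d = 2988 * 2762 / 476
= 8252856 / 476
= 17337.93 m

17337.93


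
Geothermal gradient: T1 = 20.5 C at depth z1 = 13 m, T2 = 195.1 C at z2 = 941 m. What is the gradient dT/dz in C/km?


dT = 195.1 - 20.5 = 174.6 C
dz = 941 - 13 = 928 m
gradient = dT/dz * 1000 = 174.6/928 * 1000 = 188.1466 C/km

188.1466


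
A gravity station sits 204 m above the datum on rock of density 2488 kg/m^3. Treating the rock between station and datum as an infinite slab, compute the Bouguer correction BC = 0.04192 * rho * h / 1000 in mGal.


BC = 0.04192 * rho * h / 1000
= 0.04192 * 2488 * 204 / 1000
= 21.2766 mGal

21.2766


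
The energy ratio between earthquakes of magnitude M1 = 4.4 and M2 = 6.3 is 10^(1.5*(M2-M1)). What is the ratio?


M2 - M1 = 6.3 - 4.4 = 1.9
1.5 * 1.9 = 2.85
ratio = 10^2.85 = 707.95

707.95


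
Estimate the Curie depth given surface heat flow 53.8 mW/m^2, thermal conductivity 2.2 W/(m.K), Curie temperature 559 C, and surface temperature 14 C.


T_Curie - T_surf = 559 - 14 = 545 C
Convert q to W/m^2: 53.8 mW/m^2 = 0.0538 W/m^2
d = 545 * 2.2 / 0.0538 = 22286.25 m

22286.25


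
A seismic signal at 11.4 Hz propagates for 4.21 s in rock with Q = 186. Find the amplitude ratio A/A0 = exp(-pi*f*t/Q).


pi*f*t/Q = pi*11.4*4.21/186 = 0.810632
A/A0 = exp(-0.810632) = 0.444577

0.444577


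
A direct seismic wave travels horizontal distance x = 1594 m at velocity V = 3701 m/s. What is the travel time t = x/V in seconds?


t = x / V
= 1594 / 3701
= 0.4307 s

0.4307


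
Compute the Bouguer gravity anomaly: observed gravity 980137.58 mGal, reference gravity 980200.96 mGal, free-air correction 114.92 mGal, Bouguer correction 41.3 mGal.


BA = g_obs - g_ref + FAC - BC
= 980137.58 - 980200.96 + 114.92 - 41.3
= 10.24 mGal

10.24


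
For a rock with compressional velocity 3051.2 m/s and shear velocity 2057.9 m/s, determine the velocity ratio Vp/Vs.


Vp/Vs = 3051.2 / 2057.9
= 1.4827

1.4827


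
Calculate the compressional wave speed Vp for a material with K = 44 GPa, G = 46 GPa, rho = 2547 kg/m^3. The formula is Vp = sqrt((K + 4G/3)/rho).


First compute the effective modulus:
K + 4G/3 = 44e9 + 4*46e9/3 = 105333333333.33 Pa
Then divide by density:
105333333333.33 / 2547 = 41355843.476 Pa/(kg/m^3)
Take the square root:
Vp = sqrt(41355843.476) = 6430.85 m/s

6430.85


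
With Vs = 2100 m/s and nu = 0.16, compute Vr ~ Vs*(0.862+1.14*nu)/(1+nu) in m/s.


Numerator factor = 0.862 + 1.14*0.16 = 1.0444
Denominator = 1 + 0.16 = 1.16
Vr = 2100 * 1.0444 / 1.16 = 1890.72 m/s

1890.72


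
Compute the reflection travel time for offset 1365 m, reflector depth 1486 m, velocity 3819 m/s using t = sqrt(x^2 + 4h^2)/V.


x^2 + 4h^2 = 1365^2 + 4*1486^2 = 1863225 + 8832784 = 10696009
sqrt(10696009) = 3270.4753
t = 3270.4753 / 3819 = 0.8564 s

0.8564


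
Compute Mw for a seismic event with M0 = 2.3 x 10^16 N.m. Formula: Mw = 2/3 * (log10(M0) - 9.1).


log10(M0) = log10(2.3 x 10^16) = 16.3617
Mw = 2/3 * (16.3617 - 9.1)
= 2/3 * 7.2617
= 4.84

4.84


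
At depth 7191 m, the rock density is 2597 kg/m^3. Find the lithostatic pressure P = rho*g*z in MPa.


P = rho * g * z / 1e6
= 2597 * 9.81 * 7191 / 1e6
= 183202014.87 / 1e6
= 183.202 MPa

183.202


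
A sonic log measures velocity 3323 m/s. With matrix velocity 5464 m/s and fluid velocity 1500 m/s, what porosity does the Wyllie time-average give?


1/V - 1/Vm = 1/3323 - 1/5464 = 0.00011792
1/Vf - 1/Vm = 1/1500 - 1/5464 = 0.00048365
phi = 0.00011792 / 0.00048365 = 0.2438

0.2438


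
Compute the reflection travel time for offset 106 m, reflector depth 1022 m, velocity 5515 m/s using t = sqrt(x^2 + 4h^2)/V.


x^2 + 4h^2 = 106^2 + 4*1022^2 = 11236 + 4177936 = 4189172
sqrt(4189172) = 2046.7467
t = 2046.7467 / 5515 = 0.3711 s

0.3711


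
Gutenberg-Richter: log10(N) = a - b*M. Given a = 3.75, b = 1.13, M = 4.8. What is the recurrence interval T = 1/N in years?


log10(N) = 3.75 - 1.13*4.8 = -1.674
N = 10^-1.674 = 0.021184
T = 1/N = 1/0.021184 = 47.2063 years

47.2063


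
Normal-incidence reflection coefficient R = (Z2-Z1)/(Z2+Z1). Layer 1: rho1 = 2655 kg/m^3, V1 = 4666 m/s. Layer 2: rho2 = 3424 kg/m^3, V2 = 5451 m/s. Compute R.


Z1 = 2655 * 4666 = 12388230
Z2 = 3424 * 5451 = 18664224
R = (18664224 - 12388230) / (18664224 + 12388230) = 6275994 / 31052454 = 0.2021

0.2021


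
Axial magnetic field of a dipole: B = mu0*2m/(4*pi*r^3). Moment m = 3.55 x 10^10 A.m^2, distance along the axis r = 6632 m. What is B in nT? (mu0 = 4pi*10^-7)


m = 3.55 x 10^10 = 35500000000 A.m^2
2m = 71000000000 A.m^2
r^3 = 6632^3 = 291698067968
B = (4pi*10^-7) * 71000000000 / (4*pi * 291698067968) * 1e9
= 89221.231362 / 3665586029578.42 * 1e9
= 24.3402 nT

24.3402


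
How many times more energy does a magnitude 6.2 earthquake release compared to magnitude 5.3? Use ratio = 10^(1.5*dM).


M2 - M1 = 6.2 - 5.3 = 0.9
1.5 * 0.9 = 1.35
ratio = 10^1.35 = 22.39

22.39


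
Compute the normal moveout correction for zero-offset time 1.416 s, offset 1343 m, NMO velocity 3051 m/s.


x/Vnmo = 1343/3051 = 0.440184
(x/Vnmo)^2 = 0.193762
t0^2 = 2.005056
sqrt(2.005056 + 0.193762) = 1.482841
dt = 1.482841 - 1.416 = 0.066841

0.066841


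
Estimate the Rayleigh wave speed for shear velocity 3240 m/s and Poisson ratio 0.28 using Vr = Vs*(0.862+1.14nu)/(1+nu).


Numerator factor = 0.862 + 1.14*0.28 = 1.1812
Denominator = 1 + 0.28 = 1.28
Vr = 3240 * 1.1812 / 1.28 = 2989.91 m/s

2989.91


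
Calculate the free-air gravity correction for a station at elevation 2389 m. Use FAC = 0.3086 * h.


FAC = 0.3086 * h
= 0.3086 * 2389
= 737.2454 mGal

737.2454


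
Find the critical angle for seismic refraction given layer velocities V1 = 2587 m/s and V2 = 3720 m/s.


V1/V2 = 2587/3720 = 0.69543
theta_c = arcsin(0.69543) = 44.0615 degrees

44.0615


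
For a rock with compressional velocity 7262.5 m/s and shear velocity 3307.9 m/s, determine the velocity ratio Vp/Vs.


Vp/Vs = 7262.5 / 3307.9
= 2.1955

2.1955


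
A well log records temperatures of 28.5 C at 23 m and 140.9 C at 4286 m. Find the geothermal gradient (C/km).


dT = 140.9 - 28.5 = 112.4 C
dz = 4286 - 23 = 4263 m
gradient = dT/dz * 1000 = 112.4/4263 * 1000 = 26.3664 C/km

26.3664


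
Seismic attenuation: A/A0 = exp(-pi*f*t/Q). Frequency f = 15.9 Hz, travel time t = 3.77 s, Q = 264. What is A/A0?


pi*f*t/Q = pi*15.9*3.77/264 = 0.71332
A/A0 = exp(-0.71332) = 0.490015

0.490015


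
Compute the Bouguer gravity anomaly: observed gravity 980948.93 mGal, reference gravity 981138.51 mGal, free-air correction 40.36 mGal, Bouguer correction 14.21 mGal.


BA = g_obs - g_ref + FAC - BC
= 980948.93 - 981138.51 + 40.36 - 14.21
= -163.43 mGal

-163.43


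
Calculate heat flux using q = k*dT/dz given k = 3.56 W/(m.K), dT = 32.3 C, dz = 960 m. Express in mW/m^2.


q = k * dT / dz * 1000
= 3.56 * 32.3 / 960 * 1000
= 0.119779 * 1000
= 119.7792 mW/m^2

119.7792


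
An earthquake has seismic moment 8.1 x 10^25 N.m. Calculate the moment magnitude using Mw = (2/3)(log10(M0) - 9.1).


log10(M0) = log10(8.1 x 10^25) = 25.9085
Mw = 2/3 * (25.9085 - 9.1)
= 2/3 * 16.8085
= 11.21

11.21


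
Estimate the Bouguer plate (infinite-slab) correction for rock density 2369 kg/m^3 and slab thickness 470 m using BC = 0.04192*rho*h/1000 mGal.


BC = 0.04192 * rho * h / 1000
= 0.04192 * 2369 * 470 / 1000
= 46.675 mGal

46.675


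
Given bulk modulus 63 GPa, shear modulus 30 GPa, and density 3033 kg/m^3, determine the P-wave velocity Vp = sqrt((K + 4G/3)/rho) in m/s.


First compute the effective modulus:
K + 4G/3 = 63e9 + 4*30e9/3 = 103000000000.0 Pa
Then divide by density:
103000000000.0 / 3033 = 33959775.7995 Pa/(kg/m^3)
Take the square root:
Vp = sqrt(33959775.7995) = 5827.5 m/s

5827.5


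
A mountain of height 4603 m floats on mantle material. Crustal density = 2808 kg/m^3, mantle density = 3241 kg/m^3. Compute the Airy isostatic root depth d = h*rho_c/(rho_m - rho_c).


rho_m - rho_c = 3241 - 2808 = 433
d = 4603 * 2808 / 433
= 12925224 / 433
= 29850.4 m

29850.4


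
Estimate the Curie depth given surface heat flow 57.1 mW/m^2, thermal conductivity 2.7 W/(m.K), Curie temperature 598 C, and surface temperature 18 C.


T_Curie - T_surf = 598 - 18 = 580 C
Convert q to W/m^2: 57.1 mW/m^2 = 0.0571 W/m^2
d = 580 * 2.7 / 0.0571 = 27425.57 m

27425.57


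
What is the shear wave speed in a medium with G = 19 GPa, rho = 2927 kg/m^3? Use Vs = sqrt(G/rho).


Convert G to Pa: G = 19e9 Pa
Compute G/rho = 19e9 / 2927 = 6491288.0082
Vs = sqrt(6491288.0082) = 2547.8 m/s

2547.8


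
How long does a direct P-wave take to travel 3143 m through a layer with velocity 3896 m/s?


t = x / V
= 3143 / 3896
= 0.8067 s

0.8067


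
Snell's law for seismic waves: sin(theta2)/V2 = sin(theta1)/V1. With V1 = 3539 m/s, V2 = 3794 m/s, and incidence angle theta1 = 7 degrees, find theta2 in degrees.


sin(theta1) = sin(7 deg) = 0.121869
sin(theta2) = V2/V1 * sin(theta1) = 3794/3539 * 0.121869 = 0.130651
theta2 = arcsin(0.130651) = 7.5072 degrees

7.5072


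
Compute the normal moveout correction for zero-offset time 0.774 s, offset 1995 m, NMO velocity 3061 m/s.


x/Vnmo = 1995/3061 = 0.651748
(x/Vnmo)^2 = 0.424775
t0^2 = 0.599076
sqrt(0.599076 + 0.424775) = 1.011855
dt = 1.011855 - 0.774 = 0.237855

0.237855


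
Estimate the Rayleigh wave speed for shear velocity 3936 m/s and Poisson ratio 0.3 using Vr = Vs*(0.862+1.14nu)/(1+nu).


Numerator factor = 0.862 + 1.14*0.3 = 1.204
Denominator = 1 + 0.3 = 1.3
Vr = 3936 * 1.204 / 1.3 = 3645.34 m/s

3645.34


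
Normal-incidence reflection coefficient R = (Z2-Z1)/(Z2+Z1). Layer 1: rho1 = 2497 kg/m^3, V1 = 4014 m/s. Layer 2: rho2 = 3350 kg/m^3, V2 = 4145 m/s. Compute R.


Z1 = 2497 * 4014 = 10022958
Z2 = 3350 * 4145 = 13885750
R = (13885750 - 10022958) / (13885750 + 10022958) = 3862792 / 23908708 = 0.1616

0.1616


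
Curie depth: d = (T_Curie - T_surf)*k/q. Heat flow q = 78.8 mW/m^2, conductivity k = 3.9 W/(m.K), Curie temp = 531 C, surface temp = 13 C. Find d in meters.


T_Curie - T_surf = 531 - 13 = 518 C
Convert q to W/m^2: 78.8 mW/m^2 = 0.0788 W/m^2
d = 518 * 3.9 / 0.0788 = 25637.06 m

25637.06


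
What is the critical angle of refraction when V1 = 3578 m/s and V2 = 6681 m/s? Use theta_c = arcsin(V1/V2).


V1/V2 = 3578/6681 = 0.535549
theta_c = arcsin(0.535549) = 32.3811 degrees

32.3811


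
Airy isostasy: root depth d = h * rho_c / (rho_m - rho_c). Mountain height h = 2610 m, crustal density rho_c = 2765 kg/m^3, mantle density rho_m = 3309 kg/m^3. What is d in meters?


rho_m - rho_c = 3309 - 2765 = 544
d = 2610 * 2765 / 544
= 7216650 / 544
= 13265.9 m

13265.9


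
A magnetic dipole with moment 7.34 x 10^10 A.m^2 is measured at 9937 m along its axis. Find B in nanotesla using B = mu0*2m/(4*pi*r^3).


m = 7.34 x 10^10 = 73400000000 A.m^2
2m = 146800000000 A.m^2
r^3 = 9937^3 = 981218819953
B = (4pi*10^-7) * 146800000000 / (4*pi * 981218819953) * 1e9
= 184474.320619 / 12330359345313.56 * 1e9
= 14.961 nT

14.961


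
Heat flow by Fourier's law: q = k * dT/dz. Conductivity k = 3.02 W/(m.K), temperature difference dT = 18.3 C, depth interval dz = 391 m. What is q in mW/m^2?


q = k * dT / dz * 1000
= 3.02 * 18.3 / 391 * 1000
= 0.141345 * 1000
= 141.3453 mW/m^2

141.3453


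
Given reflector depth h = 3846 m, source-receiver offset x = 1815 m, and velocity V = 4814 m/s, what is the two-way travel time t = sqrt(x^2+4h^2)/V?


x^2 + 4h^2 = 1815^2 + 4*3846^2 = 3294225 + 59166864 = 62461089
sqrt(62461089) = 7903.2328
t = 7903.2328 / 4814 = 1.6417 s

1.6417


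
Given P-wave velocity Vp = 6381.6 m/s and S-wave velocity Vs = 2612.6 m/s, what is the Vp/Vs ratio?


Vp/Vs = 6381.6 / 2612.6
= 2.4426

2.4426


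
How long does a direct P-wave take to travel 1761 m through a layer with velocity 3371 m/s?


t = x / V
= 1761 / 3371
= 0.5224 s

0.5224


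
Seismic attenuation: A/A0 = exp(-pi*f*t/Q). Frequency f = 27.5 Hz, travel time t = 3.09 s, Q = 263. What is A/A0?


pi*f*t/Q = pi*27.5*3.09/263 = 1.015045
A/A0 = exp(-1.015045) = 0.362386

0.362386


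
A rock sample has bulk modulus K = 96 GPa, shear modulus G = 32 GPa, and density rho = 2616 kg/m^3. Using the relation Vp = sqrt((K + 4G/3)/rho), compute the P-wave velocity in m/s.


First compute the effective modulus:
K + 4G/3 = 96e9 + 4*32e9/3 = 138666666666.67 Pa
Then divide by density:
138666666666.67 / 2616 = 53007135.5759 Pa/(kg/m^3)
Take the square root:
Vp = sqrt(53007135.5759) = 7280.6 m/s

7280.6


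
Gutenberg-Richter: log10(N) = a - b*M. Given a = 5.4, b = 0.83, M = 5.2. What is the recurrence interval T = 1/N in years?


log10(N) = 5.4 - 0.83*5.2 = 1.084
N = 10^1.084 = 12.133889
T = 1/N = 1/12.133889 = 0.0824 years

0.0824


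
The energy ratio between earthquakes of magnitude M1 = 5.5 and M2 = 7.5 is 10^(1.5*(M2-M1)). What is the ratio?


M2 - M1 = 7.5 - 5.5 = 2.0
1.5 * 2.0 = 3.0
ratio = 10^3.0 = 1000.0

1000.0


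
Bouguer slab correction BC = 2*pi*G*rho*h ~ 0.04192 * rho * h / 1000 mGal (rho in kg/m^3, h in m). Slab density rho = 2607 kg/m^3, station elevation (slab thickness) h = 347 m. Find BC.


BC = 0.04192 * rho * h / 1000
= 0.04192 * 2607 * 347 / 1000
= 37.922 mGal

37.922


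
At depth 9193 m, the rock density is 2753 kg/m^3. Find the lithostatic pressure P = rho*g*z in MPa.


P = rho * g * z / 1e6
= 2753 * 9.81 * 9193 / 1e6
= 248274707.49 / 1e6
= 248.2747 MPa

248.2747


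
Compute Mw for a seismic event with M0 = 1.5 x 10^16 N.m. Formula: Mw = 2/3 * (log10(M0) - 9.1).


log10(M0) = log10(1.5 x 10^16) = 16.1761
Mw = 2/3 * (16.1761 - 9.1)
= 2/3 * 7.0761
= 4.72

4.72


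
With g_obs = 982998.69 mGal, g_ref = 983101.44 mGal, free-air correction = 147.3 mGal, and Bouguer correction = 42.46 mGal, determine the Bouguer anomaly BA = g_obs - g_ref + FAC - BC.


BA = g_obs - g_ref + FAC - BC
= 982998.69 - 983101.44 + 147.3 - 42.46
= 2.09 mGal

2.09


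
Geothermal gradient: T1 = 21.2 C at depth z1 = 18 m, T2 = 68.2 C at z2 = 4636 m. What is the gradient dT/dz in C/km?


dT = 68.2 - 21.2 = 47.0 C
dz = 4636 - 18 = 4618 m
gradient = dT/dz * 1000 = 47.0/4618 * 1000 = 10.1776 C/km

10.1776


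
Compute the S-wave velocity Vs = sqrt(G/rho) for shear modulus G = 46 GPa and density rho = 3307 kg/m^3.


Convert G to Pa: G = 46e9 Pa
Compute G/rho = 46e9 / 3307 = 13909888.1161
Vs = sqrt(13909888.1161) = 3729.6 m/s

3729.6


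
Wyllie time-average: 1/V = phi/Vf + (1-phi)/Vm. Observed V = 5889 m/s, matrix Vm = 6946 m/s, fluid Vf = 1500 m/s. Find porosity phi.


1/V - 1/Vm = 1/5889 - 1/6946 = 2.584e-05
1/Vf - 1/Vm = 1/1500 - 1/6946 = 0.0005227
phi = 2.584e-05 / 0.0005227 = 0.0494

0.0494


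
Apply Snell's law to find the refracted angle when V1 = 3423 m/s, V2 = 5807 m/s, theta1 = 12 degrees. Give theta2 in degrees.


sin(theta1) = sin(12 deg) = 0.207912
sin(theta2) = V2/V1 * sin(theta1) = 5807/3423 * 0.207912 = 0.352715
theta2 = arcsin(0.352715) = 20.6535 degrees

20.6535


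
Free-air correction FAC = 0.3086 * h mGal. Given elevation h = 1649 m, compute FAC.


FAC = 0.3086 * h
= 0.3086 * 1649
= 508.8814 mGal

508.8814


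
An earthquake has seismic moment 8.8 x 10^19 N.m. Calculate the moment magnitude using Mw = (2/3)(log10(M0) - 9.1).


log10(M0) = log10(8.8 x 10^19) = 19.9445
Mw = 2/3 * (19.9445 - 9.1)
= 2/3 * 10.8445
= 7.23

7.23


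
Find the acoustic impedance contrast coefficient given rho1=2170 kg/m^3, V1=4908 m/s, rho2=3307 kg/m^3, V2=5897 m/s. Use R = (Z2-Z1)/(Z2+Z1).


Z1 = 2170 * 4908 = 10650360
Z2 = 3307 * 5897 = 19501379
R = (19501379 - 10650360) / (19501379 + 10650360) = 8851019 / 30151739 = 0.2935

0.2935


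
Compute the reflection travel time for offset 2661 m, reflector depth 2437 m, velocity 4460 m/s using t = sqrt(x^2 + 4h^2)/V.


x^2 + 4h^2 = 2661^2 + 4*2437^2 = 7080921 + 23755876 = 30836797
sqrt(30836797) = 5553.089
t = 5553.089 / 4460 = 1.2451 s

1.2451


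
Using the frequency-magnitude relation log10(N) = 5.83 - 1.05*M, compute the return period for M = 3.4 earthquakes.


log10(N) = 5.83 - 1.05*3.4 = 2.26
N = 10^2.26 = 181.970086
T = 1/N = 1/181.970086 = 0.0055 years

0.0055


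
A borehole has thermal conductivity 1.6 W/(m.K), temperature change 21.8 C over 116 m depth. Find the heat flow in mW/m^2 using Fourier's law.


q = k * dT / dz * 1000
= 1.6 * 21.8 / 116 * 1000
= 0.30069 * 1000
= 300.6897 mW/m^2

300.6897


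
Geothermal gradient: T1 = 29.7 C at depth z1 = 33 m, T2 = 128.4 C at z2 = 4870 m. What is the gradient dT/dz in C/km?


dT = 128.4 - 29.7 = 98.7 C
dz = 4870 - 33 = 4837 m
gradient = dT/dz * 1000 = 98.7/4837 * 1000 = 20.4052 C/km

20.4052


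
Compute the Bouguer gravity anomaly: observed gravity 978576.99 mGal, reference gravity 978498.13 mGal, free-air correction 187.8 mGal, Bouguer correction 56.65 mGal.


BA = g_obs - g_ref + FAC - BC
= 978576.99 - 978498.13 + 187.8 - 56.65
= 210.01 mGal

210.01


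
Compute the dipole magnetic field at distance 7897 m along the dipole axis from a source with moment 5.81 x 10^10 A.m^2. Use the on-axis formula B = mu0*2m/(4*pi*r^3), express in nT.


m = 5.81 x 10^10 = 58100000000 A.m^2
2m = 116200000000 A.m^2
r^3 = 7897^3 = 492477523273
B = (4pi*10^-7) * 116200000000 / (4*pi * 492477523273) * 1e9
= 146021.226539 / 6188655076690.21 * 1e9
= 23.595 nT

23.595


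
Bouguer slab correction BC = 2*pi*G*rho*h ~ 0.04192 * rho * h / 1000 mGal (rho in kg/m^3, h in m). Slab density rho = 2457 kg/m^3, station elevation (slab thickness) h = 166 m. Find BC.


BC = 0.04192 * rho * h / 1000
= 0.04192 * 2457 * 166 / 1000
= 17.0976 mGal

17.0976


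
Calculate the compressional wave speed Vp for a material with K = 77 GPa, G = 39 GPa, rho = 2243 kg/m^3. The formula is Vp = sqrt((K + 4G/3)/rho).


First compute the effective modulus:
K + 4G/3 = 77e9 + 4*39e9/3 = 129000000000.0 Pa
Then divide by density:
129000000000.0 / 2243 = 57512260.3656 Pa/(kg/m^3)
Take the square root:
Vp = sqrt(57512260.3656) = 7583.68 m/s

7583.68


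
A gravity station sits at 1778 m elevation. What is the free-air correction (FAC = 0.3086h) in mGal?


FAC = 0.3086 * h
= 0.3086 * 1778
= 548.6908 mGal

548.6908


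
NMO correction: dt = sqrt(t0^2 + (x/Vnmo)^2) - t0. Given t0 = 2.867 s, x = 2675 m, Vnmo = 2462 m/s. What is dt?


x/Vnmo = 2675/2462 = 1.086515
(x/Vnmo)^2 = 1.180515
t0^2 = 8.219689
sqrt(8.219689 + 1.180515) = 3.065975
dt = 3.065975 - 2.867 = 0.198975

0.198975


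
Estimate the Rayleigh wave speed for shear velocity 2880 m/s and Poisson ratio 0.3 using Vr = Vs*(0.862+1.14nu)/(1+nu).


Numerator factor = 0.862 + 1.14*0.3 = 1.204
Denominator = 1 + 0.3 = 1.3
Vr = 2880 * 1.204 / 1.3 = 2667.32 m/s

2667.32


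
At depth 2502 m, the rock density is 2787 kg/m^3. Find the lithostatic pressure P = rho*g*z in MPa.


P = rho * g * z / 1e6
= 2787 * 9.81 * 2502 / 1e6
= 68405855.94 / 1e6
= 68.4059 MPa

68.4059


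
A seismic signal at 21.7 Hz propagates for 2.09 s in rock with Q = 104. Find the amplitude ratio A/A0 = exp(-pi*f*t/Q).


pi*f*t/Q = pi*21.7*2.09/104 = 1.370006
A/A0 = exp(-1.370006) = 0.254105

0.254105


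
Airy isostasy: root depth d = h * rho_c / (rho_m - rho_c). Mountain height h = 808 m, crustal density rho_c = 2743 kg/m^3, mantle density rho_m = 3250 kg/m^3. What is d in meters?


rho_m - rho_c = 3250 - 2743 = 507
d = 808 * 2743 / 507
= 2216344 / 507
= 4371.49 m

4371.49


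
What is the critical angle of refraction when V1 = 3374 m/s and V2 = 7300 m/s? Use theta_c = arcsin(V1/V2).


V1/V2 = 3374/7300 = 0.462192
theta_c = arcsin(0.462192) = 27.5286 degrees

27.5286


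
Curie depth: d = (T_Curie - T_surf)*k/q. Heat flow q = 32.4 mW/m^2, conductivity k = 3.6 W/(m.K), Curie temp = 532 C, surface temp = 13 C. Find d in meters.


T_Curie - T_surf = 532 - 13 = 519 C
Convert q to W/m^2: 32.4 mW/m^2 = 0.0324 W/m^2
d = 519 * 3.6 / 0.0324 = 57666.67 m

57666.67


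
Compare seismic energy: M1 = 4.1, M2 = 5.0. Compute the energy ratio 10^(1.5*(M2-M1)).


M2 - M1 = 5.0 - 4.1 = 0.9
1.5 * 0.9 = 1.35
ratio = 10^1.35 = 22.39

22.39


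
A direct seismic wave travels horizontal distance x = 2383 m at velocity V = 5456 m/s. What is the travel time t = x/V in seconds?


t = x / V
= 2383 / 5456
= 0.4368 s

0.4368


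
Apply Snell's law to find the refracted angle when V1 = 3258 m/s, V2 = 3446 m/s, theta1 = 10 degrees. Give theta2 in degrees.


sin(theta1) = sin(10 deg) = 0.173648
sin(theta2) = V2/V1 * sin(theta1) = 3446/3258 * 0.173648 = 0.183668
theta2 = arcsin(0.183668) = 10.5835 degrees

10.5835


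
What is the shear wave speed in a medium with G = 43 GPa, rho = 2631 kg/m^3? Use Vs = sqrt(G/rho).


Convert G to Pa: G = 43e9 Pa
Compute G/rho = 43e9 / 2631 = 16343595.591
Vs = sqrt(16343595.591) = 4042.72 m/s

4042.72


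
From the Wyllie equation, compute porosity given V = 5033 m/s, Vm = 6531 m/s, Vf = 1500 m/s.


1/V - 1/Vm = 1/5033 - 1/6531 = 4.557e-05
1/Vf - 1/Vm = 1/1500 - 1/6531 = 0.00051355
phi = 4.557e-05 / 0.00051355 = 0.0887

0.0887


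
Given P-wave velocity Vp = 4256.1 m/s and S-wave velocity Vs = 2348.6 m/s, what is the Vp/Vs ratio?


Vp/Vs = 4256.1 / 2348.6
= 1.8122

1.8122


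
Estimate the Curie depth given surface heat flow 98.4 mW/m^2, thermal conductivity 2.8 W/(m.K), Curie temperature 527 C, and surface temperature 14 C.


T_Curie - T_surf = 527 - 14 = 513 C
Convert q to W/m^2: 98.4 mW/m^2 = 0.0984 W/m^2
d = 513 * 2.8 / 0.0984 = 14597.56 m

14597.56


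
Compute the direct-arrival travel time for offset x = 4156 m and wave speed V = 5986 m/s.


t = x / V
= 4156 / 5986
= 0.6943 s

0.6943


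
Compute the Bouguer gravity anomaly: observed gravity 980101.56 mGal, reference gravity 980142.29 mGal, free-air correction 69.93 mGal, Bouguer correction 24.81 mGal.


BA = g_obs - g_ref + FAC - BC
= 980101.56 - 980142.29 + 69.93 - 24.81
= 4.39 mGal

4.39


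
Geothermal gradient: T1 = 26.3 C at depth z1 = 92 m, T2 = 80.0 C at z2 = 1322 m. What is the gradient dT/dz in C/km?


dT = 80.0 - 26.3 = 53.7 C
dz = 1322 - 92 = 1230 m
gradient = dT/dz * 1000 = 53.7/1230 * 1000 = 43.6585 C/km

43.6585


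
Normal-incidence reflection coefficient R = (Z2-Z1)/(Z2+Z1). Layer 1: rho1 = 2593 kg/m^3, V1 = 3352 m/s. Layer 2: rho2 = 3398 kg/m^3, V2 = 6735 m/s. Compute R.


Z1 = 2593 * 3352 = 8691736
Z2 = 3398 * 6735 = 22885530
R = (22885530 - 8691736) / (22885530 + 8691736) = 14193794 / 31577266 = 0.4495

0.4495


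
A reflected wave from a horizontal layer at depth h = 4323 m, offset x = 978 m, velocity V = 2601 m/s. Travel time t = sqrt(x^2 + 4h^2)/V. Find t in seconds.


x^2 + 4h^2 = 978^2 + 4*4323^2 = 956484 + 74753316 = 75709800
sqrt(75709800) = 8701.1379
t = 8701.1379 / 2601 = 3.3453 s

3.3453


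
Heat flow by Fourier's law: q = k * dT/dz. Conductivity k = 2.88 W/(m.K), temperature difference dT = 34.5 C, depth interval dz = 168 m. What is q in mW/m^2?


q = k * dT / dz * 1000
= 2.88 * 34.5 / 168 * 1000
= 0.591429 * 1000
= 591.4286 mW/m^2

591.4286


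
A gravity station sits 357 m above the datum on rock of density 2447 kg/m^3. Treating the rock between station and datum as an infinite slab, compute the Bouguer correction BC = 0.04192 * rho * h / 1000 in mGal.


BC = 0.04192 * rho * h / 1000
= 0.04192 * 2447 * 357 / 1000
= 36.6204 mGal

36.6204


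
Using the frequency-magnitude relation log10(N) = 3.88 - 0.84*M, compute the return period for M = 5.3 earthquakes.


log10(N) = 3.88 - 0.84*5.3 = -0.572
N = 10^-0.572 = 0.267917
T = 1/N = 1/0.267917 = 3.7325 years

3.7325


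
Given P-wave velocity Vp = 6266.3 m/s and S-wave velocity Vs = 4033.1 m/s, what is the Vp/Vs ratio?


Vp/Vs = 6266.3 / 4033.1
= 1.5537

1.5537


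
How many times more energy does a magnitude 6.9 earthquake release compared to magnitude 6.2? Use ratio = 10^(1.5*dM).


M2 - M1 = 6.9 - 6.2 = 0.7
1.5 * 0.7 = 1.05
ratio = 10^1.05 = 11.22

11.22


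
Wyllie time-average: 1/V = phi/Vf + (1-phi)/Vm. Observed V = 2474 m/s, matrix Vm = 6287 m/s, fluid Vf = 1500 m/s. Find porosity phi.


1/V - 1/Vm = 1/2474 - 1/6287 = 0.00024515
1/Vf - 1/Vm = 1/1500 - 1/6287 = 0.00050761
phi = 0.00024515 / 0.00050761 = 0.4829

0.4829


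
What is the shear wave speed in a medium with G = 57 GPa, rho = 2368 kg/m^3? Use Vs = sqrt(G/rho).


Convert G to Pa: G = 57e9 Pa
Compute G/rho = 57e9 / 2368 = 24070945.9459
Vs = sqrt(24070945.9459) = 4906.22 m/s

4906.22


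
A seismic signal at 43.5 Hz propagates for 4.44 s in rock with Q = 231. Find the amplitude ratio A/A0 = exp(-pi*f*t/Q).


pi*f*t/Q = pi*43.5*4.44/231 = 2.626698
A/A0 = exp(-2.626698) = 0.072317

0.072317


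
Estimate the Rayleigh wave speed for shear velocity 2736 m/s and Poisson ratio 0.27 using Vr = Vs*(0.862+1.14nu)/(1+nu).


Numerator factor = 0.862 + 1.14*0.27 = 1.1698
Denominator = 1 + 0.27 = 1.27
Vr = 2736 * 1.1698 / 1.27 = 2520.14 m/s

2520.14


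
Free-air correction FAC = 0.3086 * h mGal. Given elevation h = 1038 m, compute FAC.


FAC = 0.3086 * h
= 0.3086 * 1038
= 320.3268 mGal

320.3268


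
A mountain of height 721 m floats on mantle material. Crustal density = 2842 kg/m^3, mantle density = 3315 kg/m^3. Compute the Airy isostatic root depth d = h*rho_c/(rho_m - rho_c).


rho_m - rho_c = 3315 - 2842 = 473
d = 721 * 2842 / 473
= 2049082 / 473
= 4332.1 m

4332.1


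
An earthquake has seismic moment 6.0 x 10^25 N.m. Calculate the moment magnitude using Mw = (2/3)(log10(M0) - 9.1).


log10(M0) = log10(6.0 x 10^25) = 25.7782
Mw = 2/3 * (25.7782 - 9.1)
= 2/3 * 16.6782
= 11.12

11.12


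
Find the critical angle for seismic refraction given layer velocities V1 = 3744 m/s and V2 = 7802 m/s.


V1/V2 = 3744/7802 = 0.479877
theta_c = arcsin(0.479877) = 28.6774 degrees

28.6774


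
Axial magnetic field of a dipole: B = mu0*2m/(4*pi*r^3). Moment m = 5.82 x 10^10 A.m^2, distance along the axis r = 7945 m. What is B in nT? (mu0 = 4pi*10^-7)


m = 5.82 x 10^10 = 58200000000 A.m^2
2m = 116400000000 A.m^2
r^3 = 7945^3 = 501512433625
B = (4pi*10^-7) * 116400000000 / (4*pi * 501512433625) * 1e9
= 146272.553951 / 6302191108640.96 * 1e9
= 23.2098 nT

23.2098


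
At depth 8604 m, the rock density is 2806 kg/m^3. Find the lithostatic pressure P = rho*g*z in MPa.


P = rho * g * z / 1e6
= 2806 * 9.81 * 8604 / 1e6
= 236841103.44 / 1e6
= 236.8411 MPa

236.8411


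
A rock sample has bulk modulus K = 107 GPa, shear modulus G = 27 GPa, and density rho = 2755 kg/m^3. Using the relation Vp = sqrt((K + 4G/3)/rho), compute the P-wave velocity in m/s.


First compute the effective modulus:
K + 4G/3 = 107e9 + 4*27e9/3 = 143000000000.0 Pa
Then divide by density:
143000000000.0 / 2755 = 51905626.1343 Pa/(kg/m^3)
Take the square root:
Vp = sqrt(51905626.1343) = 7204.56 m/s

7204.56


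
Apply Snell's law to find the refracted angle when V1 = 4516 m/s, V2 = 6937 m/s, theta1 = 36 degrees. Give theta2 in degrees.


sin(theta1) = sin(36 deg) = 0.587785
sin(theta2) = V2/V1 * sin(theta1) = 6937/4516 * 0.587785 = 0.902893
theta2 = arcsin(0.902893) = 64.541 degrees

64.541


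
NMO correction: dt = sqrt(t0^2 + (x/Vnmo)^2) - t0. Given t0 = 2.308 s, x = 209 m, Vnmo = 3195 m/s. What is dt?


x/Vnmo = 209/3195 = 0.065415
(x/Vnmo)^2 = 0.004279
t0^2 = 5.326864
sqrt(5.326864 + 0.004279) = 2.308927
dt = 2.308927 - 2.308 = 0.000927

9.270000e-04


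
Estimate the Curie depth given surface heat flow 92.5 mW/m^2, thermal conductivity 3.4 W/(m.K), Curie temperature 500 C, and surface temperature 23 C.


T_Curie - T_surf = 500 - 23 = 477 C
Convert q to W/m^2: 92.5 mW/m^2 = 0.0925 W/m^2
d = 477 * 3.4 / 0.0925 = 17532.97 m

17532.97


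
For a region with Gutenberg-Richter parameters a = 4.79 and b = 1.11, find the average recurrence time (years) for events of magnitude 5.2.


log10(N) = 4.79 - 1.11*5.2 = -0.982
N = 10^-0.982 = 0.104232
T = 1/N = 1/0.104232 = 9.594 years

9.594


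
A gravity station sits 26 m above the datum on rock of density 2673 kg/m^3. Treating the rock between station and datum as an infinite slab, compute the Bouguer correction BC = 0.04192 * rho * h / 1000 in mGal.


BC = 0.04192 * rho * h / 1000
= 0.04192 * 2673 * 26 / 1000
= 2.9134 mGal

2.9134


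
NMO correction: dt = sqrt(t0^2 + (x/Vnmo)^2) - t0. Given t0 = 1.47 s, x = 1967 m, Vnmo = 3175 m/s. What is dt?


x/Vnmo = 1967/3175 = 0.619528
(x/Vnmo)^2 = 0.383814
t0^2 = 2.1609
sqrt(2.1609 + 0.383814) = 1.595216
dt = 1.595216 - 1.47 = 0.125216

0.125216


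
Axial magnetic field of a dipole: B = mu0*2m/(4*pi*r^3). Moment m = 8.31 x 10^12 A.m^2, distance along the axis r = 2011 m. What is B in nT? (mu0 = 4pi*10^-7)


m = 8.31 x 10^12 = 8310000000000 A.m^2
2m = 16620000000000 A.m^2
r^3 = 2011^3 = 8132727331
B = (4pi*10^-7) * 16620000000000 / (4*pi * 8132727331) * 1e9
= 20885307.961065 / 102198865746.87 * 1e9
= 204359.4888 nT

204359.4888


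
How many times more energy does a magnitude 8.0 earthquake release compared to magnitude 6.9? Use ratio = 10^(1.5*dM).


M2 - M1 = 8.0 - 6.9 = 1.1
1.5 * 1.1 = 1.65
ratio = 10^1.65 = 44.67

44.67
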